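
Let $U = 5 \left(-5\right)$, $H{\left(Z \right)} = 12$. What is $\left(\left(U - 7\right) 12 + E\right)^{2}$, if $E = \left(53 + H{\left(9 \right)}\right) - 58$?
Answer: $142129$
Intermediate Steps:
$U = -25$
$E = 7$ ($E = \left(53 + 12\right) - 58 = 65 - 58 = 7$)
$\left(\left(U - 7\right) 12 + E\right)^{2} = \left(\left(-25 - 7\right) 12 + 7\right)^{2} = \left(\left(-32\right) 12 + 7\right)^{2} = \left(-384 + 7\right)^{2} = \left(-377\right)^{2} = 142129$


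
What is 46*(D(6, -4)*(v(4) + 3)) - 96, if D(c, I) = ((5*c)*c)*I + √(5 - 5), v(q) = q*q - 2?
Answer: -563136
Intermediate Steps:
v(q) = -2 + q² (v(q) = q² - 2 = -2 + q²)
D(c, I) = 5*I*c² (D(c, I) = (5*c²)*I + √0 = 5*I*c² + 0 = 5*I*c²)
46*(D(6, -4)*(v(4) + 3)) - 96 = 46*((5*(-4)*6²)*((-2 + 4²) + 3)) - 96 = 46*((5*(-4)*36)*((-2 + 16) + 3)) - 96 = 46*(-720*(14 + 3)) - 96 = 46*(-720*17) - 96 = 46*(-12240) - 96 = -563040 - 96 = -563136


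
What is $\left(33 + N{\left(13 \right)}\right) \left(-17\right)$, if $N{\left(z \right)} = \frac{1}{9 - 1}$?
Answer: $- \frac{4505}{8} \approx -563.13$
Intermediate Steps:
$N{\left(z \right)} = \frac{1}{8}$
$\left(33 + N{\left(13 \right)}\right) \left(-17\right) = \left(33 + \frac{1}{8}\right) \left(-17\right) = \frac{265}{8} \left(-17\right) = - \frac{4505}{8}$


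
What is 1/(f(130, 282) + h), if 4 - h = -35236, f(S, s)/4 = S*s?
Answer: 1/181880 ≈ 5.4981e-6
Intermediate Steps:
f(S, s) = 4*S*s (f(S, s) = 4*(S*s) = 4*S*s)
h = 35240 (h = 4 - 1*(-35236) = 4 + 35236 = 35240)
1/(f(130, 282) + h) = 1/(4*130*282 + 35240) = 1/(146640 + 35240) = 1/181880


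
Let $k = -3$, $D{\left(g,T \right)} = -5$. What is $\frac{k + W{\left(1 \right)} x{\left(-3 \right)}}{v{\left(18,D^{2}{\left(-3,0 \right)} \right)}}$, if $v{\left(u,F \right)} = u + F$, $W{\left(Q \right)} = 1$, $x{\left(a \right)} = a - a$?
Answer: $- \frac{3}{43} \approx -0.069767$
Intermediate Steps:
$x{\left(a \right)} = 0$
$v{\left(u,F \right)} = F + u$
$\frac{k + W{\left(1 \right)} x{\left(-3 \right)}}{v{\left(18,D^{2}{\left(-3,0 \right)} \right)}} = \frac{-3 + 1 \cdot 0}{\left(-5\right)^{2} + 18} = \frac{-3 + 0}{25 + 18} = - \frac{3}{43}$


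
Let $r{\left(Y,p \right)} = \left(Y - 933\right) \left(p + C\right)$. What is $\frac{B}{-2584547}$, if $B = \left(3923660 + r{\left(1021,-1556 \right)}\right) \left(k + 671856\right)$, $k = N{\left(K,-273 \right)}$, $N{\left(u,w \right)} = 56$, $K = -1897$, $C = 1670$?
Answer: $- \frac{377584979872}{369221} \approx -1.0227 \cdot 10^{6}$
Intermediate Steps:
$r{\left(Y,p \right)} = \left(-933 + Y\right) \left(1670 + p\right)$ ($r{\left(Y,p \right)} = \left(Y - 933\right) \left(p + 1670\right) = \left(-933 + Y\right) \left(1670 + p\right)$)
$k = 56$
$B = 2643094859104$ ($B = \left(3923660 + \left(-1558110 - -1451748 + 1670 \cdot 1021 + 1021 \left(-1556\right)\right)\right) \left(56 + 671856\right) = \left(3923660 + \left(-1558110 + 1451748 + 1705070 - 1588676\right)\right) 671912 = \left(3923660 + 10032\right) 671912 = 3933692 \cdot 671912 = 2643094859104$)
$\frac{B}{-2584547} = \frac{2643094859104}{-2584547} = 2643094859104 \left(- \frac{1}{2584547}\right) = - \frac{377584979872}{369221}$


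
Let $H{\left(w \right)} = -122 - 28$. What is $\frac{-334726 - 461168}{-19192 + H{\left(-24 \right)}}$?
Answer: $\frac{397947}{9671} \approx 41.148$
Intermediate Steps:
$H{\left(w \right)} = -150$ ($H{\left(w \right)} = -122 - 28 = -150$)
$\frac{-334726 - 461168}{-19192 + H{\left(-24 \right)}} = \frac{-334726 - 461168}{-19192 - 150} = - \frac{795894}{-19342} = \left(-795894\right) \left(- \frac{1}{19342}\right) = \frac{397947}{9671}$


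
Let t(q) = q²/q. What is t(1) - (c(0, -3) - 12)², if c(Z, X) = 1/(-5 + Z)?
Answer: -3696/25 ≈ -147.84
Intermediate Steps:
t(q) = q
t(1) - (c(0, -3) - 12)² = 1 - (1/(-5 + 0) - 12)² = 1 - (1/(-5) - 12)² = 1 - (-⅕ - 12)² = 1 - (-61/5)² = 1 - 1*3721/25 = 1 - 3721/25 = -3696/25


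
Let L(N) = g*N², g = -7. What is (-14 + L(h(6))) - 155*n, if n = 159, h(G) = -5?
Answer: -24834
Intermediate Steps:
L(N) = -7*N²
(-14 + L(h(6))) - 155*n = (-14 - 7*(-5)²) - 155*159 = (-14 - 7*25) - 24645 = (-14 - 175) - 24645 = -189 - 24645 = -24834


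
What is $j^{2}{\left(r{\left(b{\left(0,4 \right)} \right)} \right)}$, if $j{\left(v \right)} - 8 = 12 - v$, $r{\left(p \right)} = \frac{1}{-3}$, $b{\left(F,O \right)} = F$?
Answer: $\frac{3721}{9} \approx 413.44$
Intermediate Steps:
$r{\left(p \right)} = - \frac{1}{3}$
$j{\left(v \right)} = 20 - v$ ($j{\left(v \right)} = 8 - \left(-12 + v\right) = 20 - v$)
$j^{2}{\left(r{\left(b{\left(0,4 \right)} \right)} \right)} = \left(20 - - \frac{1}{3}\right)^{2} = \left(20 + \frac{1}{3}\right)^{2} = \left(\frac{61}{3}\right)^{2} = \frac{3721}{9}$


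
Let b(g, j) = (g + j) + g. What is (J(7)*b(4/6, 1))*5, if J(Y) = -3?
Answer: -35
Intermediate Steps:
b(g, j) = j + 2*g
(J(7)*b(4/6, 1))*5 = -3*(1 + 2*(4/6))*5 = -3*(1 + 2*(4*(⅙)))*5 = -3*(1 + 2*(⅔))*5 = -3*(1 + 4/3)*5 = -3*7/3*5 = -7*5 = -35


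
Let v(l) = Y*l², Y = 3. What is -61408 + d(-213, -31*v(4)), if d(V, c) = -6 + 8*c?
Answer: -73318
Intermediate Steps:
v(l) = 3*l²
-61408 + d(-213, -31*v(4)) = -61408 + (-6 + 8*(-93*4²)) = -61408 + (-6 + 8*(-93*16)) = -61408 + (-6 + 8*(-31*48)) = -61408 + (-6 + 8*(-1488)) = -61408 + (-6 - 11904) = -61408 - 11910 = -73318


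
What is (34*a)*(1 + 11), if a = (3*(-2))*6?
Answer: -14688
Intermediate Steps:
a = -36 (a = -6*6 = -36)
(34*a)*(1 + 11) = (34*(-36))*(1 + 11) = -1224*12 = -14688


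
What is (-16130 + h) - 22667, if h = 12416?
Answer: -26381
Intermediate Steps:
(-16130 + h) - 22667 = (-16130 + 12416) - 22667 = -3714 - 22667 = -26381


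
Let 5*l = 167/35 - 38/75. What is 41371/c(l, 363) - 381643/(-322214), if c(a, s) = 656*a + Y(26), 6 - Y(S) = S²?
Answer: -8720353603778/23357776181 ≈ -373.34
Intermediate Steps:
l = 2239/2625 (l = (167/35 - 38/75)/5 = (⅕)*(2239/525) = 2239/2625 ≈ 0.85295)
Y(S) = 6 - S²
c(a, s) = -670 + 656*a (c(a, s) = 656*a + (6 - 1*26²) = 656*a + (6 - 1*676) = 656*a + (6 - 676) = 656*a - 670 = -670 + 656*a)
41371/c(l, 363) - 381643/(-322214) = 41371/(-670 + 656*(2239/2625)) - 381643/(-322214) = 41371/(-670 + 1468784/2625) - 381643*(-1/322214) = 41371/(-289966/2625) + 381643/322214 = 41371*(-2625/289966) + 381643/322214 = -108598875/289966 + 381643/322214 = -8720353603778/23357776181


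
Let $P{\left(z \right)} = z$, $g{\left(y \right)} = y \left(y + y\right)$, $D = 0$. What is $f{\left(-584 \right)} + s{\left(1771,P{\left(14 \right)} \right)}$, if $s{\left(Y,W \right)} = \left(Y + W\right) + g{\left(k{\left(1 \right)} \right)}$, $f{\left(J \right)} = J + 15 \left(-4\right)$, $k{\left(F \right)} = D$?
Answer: $1141$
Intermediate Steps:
$k{\left(F \right)} = 0$
$g{\left(y \right)} = 2 y^{2}$ ($g{\left(y \right)} = y 2 y = 2 y^{2}$)
$f{\left(J \right)} = -60 + J$ ($f{\left(J \right)} = J - 60 = -60 + J$)
$s{\left(Y,W \right)} = W + Y$ ($s{\left(Y,W \right)} = \left(Y + W\right) + 2 \cdot 0^{2} = \left(W + Y\right) + 2 \cdot 0 = \left(W + Y\right) + 0 = W + Y$)
$f{\left(-584 \right)} + s{\left(1771,P{\left(14 \right)} \right)} = \left(-60 - 584\right) + \left(14 + 1771\right) = -644 + 1785 = 1141$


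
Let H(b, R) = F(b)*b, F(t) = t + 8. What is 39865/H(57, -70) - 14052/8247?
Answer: 18446933/2037009 ≈ 9.0559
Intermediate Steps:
F(t) = 8 + t
H(b, R) = b*(8 + b) (H(b, R) = (8 + b)*b = b*(8 + b))
39865/H(57, -70) - 14052/8247 = 39865/((57*(8 + 57))) - 14052/8247 = 39865/((57*65)) - 14052*1/8247 = 39865/3705 - 4684/2749 = 39865*(1/3705) - 4684/2749 = 7973/741 - 4684/2749 = 18446933/2037009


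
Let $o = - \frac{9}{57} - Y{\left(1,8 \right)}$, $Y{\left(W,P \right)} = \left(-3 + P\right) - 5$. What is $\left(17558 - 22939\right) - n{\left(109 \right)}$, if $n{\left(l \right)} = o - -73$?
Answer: $- \frac{103623}{19} \approx -5453.8$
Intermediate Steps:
$Y{\left(W,P \right)} = -8 + P$
$o = - \frac{3}{19}$ ($o = - \frac{9}{57} - \left(-8 + 8\right) = \left(-9\right) \frac{1}{57} - 0 = - \frac{3}{19} + 0 = - \frac{3}{19} \approx -0.15789$)
$n{\left(l \right)} = \frac{1384}{19}$ ($n{\left(l \right)} = - \frac{3}{19} - -73 = - \frac{3}{19} + 73 = \frac{1384}{19}$)
$\left(17558 - 22939\right) - n{\left(109 \right)} = \left(17558 - 22939\right) - \frac{1384}{19} = -5381 - \frac{1384}{19} = - \frac{103623}{19}$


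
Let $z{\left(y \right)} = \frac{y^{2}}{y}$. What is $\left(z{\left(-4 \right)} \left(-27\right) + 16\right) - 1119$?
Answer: $-995$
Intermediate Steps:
$z{\left(y \right)} = y$
$\left(z{\left(-4 \right)} \left(-27\right) + 16\right) - 1119 = \left(\left(-4\right) \left(-27\right) + 16\right) - 1119 = \left(108 + 16\right) - 1119 = 124 - 1119 = -995$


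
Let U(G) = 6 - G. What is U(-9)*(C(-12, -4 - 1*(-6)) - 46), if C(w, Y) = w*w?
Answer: 1470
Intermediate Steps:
C(w, Y) = w²
U(-9)*(C(-12, -4 - 1*(-6)) - 46) = (6 - 1*(-9))*((-12)² - 46) = (6 + 9)*(144 - 46) = 15*98 = 1470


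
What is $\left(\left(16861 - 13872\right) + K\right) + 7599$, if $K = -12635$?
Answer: $-2047$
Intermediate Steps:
$\left(\left(16861 - 13872\right) + K\right) + 7599 = \left(\left(16861 - 13872\right) - 12635\right) + 7599 = \left(2989 - 12635\right) + 7599 = -9646 + 7599 = -2047$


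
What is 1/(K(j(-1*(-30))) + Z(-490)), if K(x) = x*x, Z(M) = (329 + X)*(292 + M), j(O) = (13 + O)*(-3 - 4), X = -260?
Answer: 1/76939 ≈ 1.2997e-5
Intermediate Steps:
j(O) = -91 - 7*O (j(O) = (13 + O)*(-7) = -91 - 7*O)
Z(M) = 20148 + 69*M (Z(M) = (329 - 260)*(292 + M) = 69*(292 + M) = 20148 + 69*M)
K(x) = x²
1/(K(j(-1*(-30))) + Z(-490)) = 1/((-91 - (-7)*(-30))² + (20148 + 69*(-490))) = 1/((-91 - 7*30)² + (20148 - 33810)) = 1/((-91 - 210)² - 13662) = 1/((-301)² - 13662) = 1/(90601 - 13662) = 1/76939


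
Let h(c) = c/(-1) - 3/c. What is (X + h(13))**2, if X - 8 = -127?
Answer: 2954961/169 ≈ 17485.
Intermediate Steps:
X = -119 (X = 8 - 127 = -119)
h(c) = -c - 3/c (h(c) = c*(-1) - 3/c = -c - 3/c)
(X + h(13))**2 = (-119 + (-1*13 - 3/13))**2 = (-119 + (-13 - 3*1/13))**2 = (-119 + (-13 - 3/13))**2 = (-119 - 172/13)**2 = (-1719/13)**2 = 2954961/169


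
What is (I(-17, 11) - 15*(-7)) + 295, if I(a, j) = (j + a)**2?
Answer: 436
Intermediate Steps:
I(a, j) = (a + j)**2
(I(-17, 11) - 15*(-7)) + 295 = ((-17 + 11)**2 - 15*(-7)) + 295 = ((-6)**2 + 105) + 295 = (36 + 105) + 295 = 141 + 295 = 436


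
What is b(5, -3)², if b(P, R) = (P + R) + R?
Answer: 1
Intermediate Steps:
b(P, R) = P + 2*R
b(5, -3)² = (5 + 2*(-3))² = (5 - 6)² = (-1)² = 1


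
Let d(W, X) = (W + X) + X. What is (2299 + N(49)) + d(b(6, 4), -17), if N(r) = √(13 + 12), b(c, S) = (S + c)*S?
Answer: 2310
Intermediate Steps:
b(c, S) = S*(S + c)
N(r) = 5 (N(r) = √25 = 5)
d(W, X) = W + 2*X
(2299 + N(49)) + d(b(6, 4), -17) = (2299 + 5) + (4*(4 + 6) + 2*(-17)) = 2304 + (4*10 - 34) = 2304 + (40 - 34) = 2304 + 6 = 2310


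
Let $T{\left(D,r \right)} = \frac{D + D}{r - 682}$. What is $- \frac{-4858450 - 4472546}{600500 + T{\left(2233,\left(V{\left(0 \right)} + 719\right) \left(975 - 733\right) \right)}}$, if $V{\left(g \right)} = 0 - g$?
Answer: $\frac{73509586488}{4730739203} \approx 15.539$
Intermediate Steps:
$V{\left(g \right)} = - g$
$T{\left(D,r \right)} = \frac{2 D}{-682 + r}$
$- \frac{-4858450 - 4472546}{600500 + T{\left(2233,\left(V{\left(0 \right)} + 719\right) \left(975 - 733\right) \right)}} = - \frac{-4858450 - 4472546}{600500 + 2 \cdot 2233 \frac{1}{-682 + \left(\left(-1\right) 0 + 719\right) \left(975 - 733\right)}} = - \frac{-9330996}{600500 + 2 \cdot 2233 \frac{1}{-682 + \left(0 + 719\right) 242}} = - \frac{-9330996}{600500 + 2 \cdot 2233 \frac{1}{-682 + 719 \cdot 242}} = - \frac{-9330996}{600500 + 2 \cdot 2233 \frac{1}{-682 + 173998}} = - \frac{-9330996}{600500 + 2 \cdot 2233 \cdot \frac{1}{173316}} = - \frac{-9330996}{600500 + \frac{203}{7878}} = - \frac{-9330996}{\frac{4730739203}{7878}} = - \frac{\left(-9330996\right) 7878}{4730739203} = \left(-1\right) \left(- \frac{73509586488}{4730739203}\right) = \frac{73509586488}{4730739203}$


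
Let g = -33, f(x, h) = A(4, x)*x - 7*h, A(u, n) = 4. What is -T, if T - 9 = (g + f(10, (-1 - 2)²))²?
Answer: -3145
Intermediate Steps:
f(x, h) = -7*h + 4*x (f(x, h) = 4*x - 7*h = -7*h + 4*x)
T = 3145 (T = 9 + (-33 + (-7*(-1 - 2)² + 4*10))² = 9 + (-33 + (-7*(-3)² + 40))² = 9 + (-33 + (-7*9 + 40))² = 9 + (-33 + (-63 + 40))² = 9 + (-33 - 23)² = 9 + (-56)² = 9 + 3136 = 3145)
-T = -1*3145 = -3145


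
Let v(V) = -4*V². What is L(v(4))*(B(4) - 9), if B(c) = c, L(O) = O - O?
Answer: 0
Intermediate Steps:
L(O) = 0
L(v(4))*(B(4) - 9) = 0*(4 - 9) = 0*(-5) = 0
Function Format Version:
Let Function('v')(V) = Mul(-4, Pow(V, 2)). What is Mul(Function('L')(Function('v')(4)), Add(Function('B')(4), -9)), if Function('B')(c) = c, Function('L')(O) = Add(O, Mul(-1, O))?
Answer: 0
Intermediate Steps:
Function('L')(O) = 0
Mul(Function('L')(Function('v')(4)), Add(Function('B')(4), -9)) = Mul(0, Add(4, -9)) = Mul(0, -5) = 0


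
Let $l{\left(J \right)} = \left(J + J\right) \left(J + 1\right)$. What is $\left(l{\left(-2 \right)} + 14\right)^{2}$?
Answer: $324$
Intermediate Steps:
$l{\left(J \right)} = 2 J \left(1 + J\right)$
$\left(l{\left(-2 \right)} + 14\right)^{2} = \left(2 \left(-2\right) \left(1 - 2\right) + 14\right)^{2} = \left(2 \left(-2\right) \left(-1\right) + 14\right)^{2} = \left(4 + 14\right)^{2} = 18^{2} = 324$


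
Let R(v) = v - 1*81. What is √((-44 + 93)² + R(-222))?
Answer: √2098 ≈ 45.804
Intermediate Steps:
R(v) = -81 + v (R(v) = v - 81 = -81 + v)
√((-44 + 93)² + R(-222)) = √((-44 + 93)² + (-81 - 222)) = √(49² - 303) = √(2401 - 303) = √2098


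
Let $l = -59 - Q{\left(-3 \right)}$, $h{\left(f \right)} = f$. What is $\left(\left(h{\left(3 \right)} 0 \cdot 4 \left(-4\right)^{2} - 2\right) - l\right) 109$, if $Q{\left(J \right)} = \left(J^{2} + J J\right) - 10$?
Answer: $7085$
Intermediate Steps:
$Q{\left(J \right)} = -10 + 2 J^{2}$ ($Q{\left(J \right)} = \left(J^{2} + J^{2}\right) - 10 = 2 J^{2} - 10 = -10 + 2 J^{2}$)
$l = -67$ ($l = -59 - \left(-10 + 2 \left(-3\right)^{2}\right) = -59 - \left(-10 + 2 \cdot 9\right) = -59 - \left(-10 + 18\right) = -59 - 8 = -67$)
$\left(\left(h{\left(3 \right)} 0 \cdot 4 \left(-4\right)^{2} - 2\right) - l\right) 109 = \left(\left(3 \cdot 0 \cdot 4 \left(-4\right)^{2} - 2\right) - -67\right) 109 = \left(\left(3 \cdot 0 \cdot 16 - 2\right) + 67\right) 109 = \left(\left(3 \cdot 0 - 2\right) + 67\right) 109 = \left(\left(0 - 2\right) + 67\right) 109 = \left(-2 + 67\right) 109 = 65 \cdot 109 = 7085$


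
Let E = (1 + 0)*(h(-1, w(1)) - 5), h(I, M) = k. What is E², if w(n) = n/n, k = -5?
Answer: 100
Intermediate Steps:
w(n) = 1
h(I, M) = -5
E = -10 (E = (1 + 0)*(-5 - 5) = 1*(-10) = -10)
E² = (-10)² = 100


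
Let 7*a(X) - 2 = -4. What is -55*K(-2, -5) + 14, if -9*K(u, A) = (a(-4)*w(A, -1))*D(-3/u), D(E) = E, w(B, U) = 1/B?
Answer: 305/21 ≈ 14.524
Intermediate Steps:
a(X) = -2/7 (a(X) = 2/7 + (1/7)*(-4) = 2/7 - 4/7 = -2/7)
K(u, A) = -2/(21*A*u) (K(u, A) = -(-2/(7*A))*(-3/u)/9 = -2/(21*A*u))
-55*K(-2, -5) + 14 = -(-110)/(21*(-5)*(-2)) + 14 = -(-110)*(-1)*(-1)/(21*5*2) + 14 = -55*(-1/105) + 14 = 11/21 + 14 = 305/21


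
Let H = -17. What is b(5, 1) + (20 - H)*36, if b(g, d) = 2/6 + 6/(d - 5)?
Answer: 7985/6 ≈ 1330.8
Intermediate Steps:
b(g, d) = ⅓ + 6/(-5 + d) (b(g, d) = 2*(⅙) + 6/(-5 + d) = ⅓ + 6/(-5 + d))
b(5, 1) + (20 - H)*36 = (13 + 1)/(3*(-5 + 1)) + (20 - 1*(-17))*36 = (⅓)*14/(-4) + (20 + 17)*36 = (⅓)*(-¼)*14 + 37*36 = -7/6 + 1332 = 7985/6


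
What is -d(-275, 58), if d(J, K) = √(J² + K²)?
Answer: -√78989 ≈ -281.05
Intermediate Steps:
-d(-275, 58) = -√((-275)² + 58²) = -√(75625 + 3364) = -√78989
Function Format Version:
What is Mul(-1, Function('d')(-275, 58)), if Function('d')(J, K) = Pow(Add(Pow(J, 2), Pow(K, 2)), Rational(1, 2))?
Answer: Mul(-1, Pow(78989, Rational(1, 2))) ≈ -281.05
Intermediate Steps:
Mul(-1, Function('d')(-275, 58)) = Mul(-1, Pow(Add(Pow(-275, 2), Pow(58, 2)), Rational(1, 2))) = Mul(-1, Pow(Add(75625, 3364), Rational(1, 2))) = Mul(-1, Pow(78989, Rational(1, 2)))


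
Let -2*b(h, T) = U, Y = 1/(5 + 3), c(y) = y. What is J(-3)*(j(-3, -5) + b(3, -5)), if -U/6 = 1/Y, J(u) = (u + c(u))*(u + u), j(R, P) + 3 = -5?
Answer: 576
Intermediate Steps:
Y = ⅛ (Y = 1/8 = ⅛ ≈ 0.12500)
j(R, P) = -8 (j(R, P) = -3 - 5 = -8)
J(u) = 4*u² (J(u) = (u + u)*(u + u) = (2*u)*(2*u) = 4*u²)
U = -48 (U = -6/⅛ = -6*8 = -48)
b(h, T) = 24 (b(h, T) = -½*(-48) = 24)
J(-3)*(j(-3, -5) + b(3, -5)) = (4*(-3)²)*(-8 + 24) = (4*9)*16 = 36*16 = 576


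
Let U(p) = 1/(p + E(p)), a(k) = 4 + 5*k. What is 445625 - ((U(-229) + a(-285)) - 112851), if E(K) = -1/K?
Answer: 29360998909/52440 ≈ 5.5990e+5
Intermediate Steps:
U(p) = 1/(p - 1/p)
445625 - ((U(-229) + a(-285)) - 112851) = 445625 - ((-229/(-1 + (-229)**2) + (4 + 5*(-285))) - 112851) = 445625 - ((-229/(-1 + 52441) + (4 - 1425)) - 112851) = 445625 - ((-229/52440 - 1421) - 112851) = 445625 - (-74517469/52440 - 112851) = 445625 - 1*(-5992423909/52440) = 445625 + 5992423909/52440 = 29360998909/52440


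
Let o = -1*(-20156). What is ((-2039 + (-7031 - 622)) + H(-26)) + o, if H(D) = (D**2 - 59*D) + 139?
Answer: 12813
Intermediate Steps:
H(D) = 139 + D**2 - 59*D
o = 20156
((-2039 + (-7031 - 622)) + H(-26)) + o = ((-2039 + (-7031 - 622)) + (139 + (-26)**2 - 59*(-26))) + 20156 = ((-2039 - 7653) + (139 + 676 + 1534)) + 20156 = (-9692 + 2349) + 20156 = -7343 + 20156 = 12813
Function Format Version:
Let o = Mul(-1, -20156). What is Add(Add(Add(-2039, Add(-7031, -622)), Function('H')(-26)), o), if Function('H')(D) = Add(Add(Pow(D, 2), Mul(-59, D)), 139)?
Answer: 12813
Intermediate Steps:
Function('H')(D) = Add(139, Pow(D, 2), Mul(-59, D))
o = 20156
Add(Add(Add(-2039, Add(-7031, -622)), Function('H')(-26)), o) = Add(Add(Add(-2039, Add(-7031, -622)), Add(139, Pow(-26, 2), Mul(-59, -26))), 20156) = Add(Add(Add(-2039, -7653), Add(139, 676, 1534)), 20156) = Add(Add(-9692, 2349), 20156) = Add(-7343, 20156) = 12813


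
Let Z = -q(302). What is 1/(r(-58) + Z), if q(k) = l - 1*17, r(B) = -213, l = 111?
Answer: -1/307 ≈ -0.0032573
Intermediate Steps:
q(k) = 94 (q(k) = 111 - 1*17 = 111 - 17 = 94)
Z = -94 (Z = -1*94 = -94)
1/(r(-58) + Z) = 1/(-213 - 94) = 1/(-307) = -1/307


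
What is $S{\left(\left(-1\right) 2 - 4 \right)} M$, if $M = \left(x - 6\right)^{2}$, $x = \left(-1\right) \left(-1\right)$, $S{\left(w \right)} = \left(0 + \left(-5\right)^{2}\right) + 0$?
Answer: $625$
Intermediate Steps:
$S{\left(w \right)} = 25$ ($S{\left(w \right)} = \left(0 + 25\right) + 0 = 25 + 0 = 25$)
$x = 1$
$M = 25$ ($M = \left(1 - 6\right)^{2} = \left(-5\right)^{2} = 25$)
$S{\left(\left(-1\right) 2 - 4 \right)} M = 25 \cdot 25 = 625$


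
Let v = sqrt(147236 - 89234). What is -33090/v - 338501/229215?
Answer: -338501/229215 - 5515*sqrt(58002)/9667 ≈ -138.87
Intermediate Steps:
v = sqrt(58002) ≈ 240.84
-33090/v - 338501/229215 = -33090*sqrt(58002)/58002 - 338501/229215 = -5515*sqrt(58002)/9667 - 338501*1/229215 = -5515*sqrt(58002)/9667 - 338501/229215 = -338501/229215 - 5515*sqrt(58002)/9667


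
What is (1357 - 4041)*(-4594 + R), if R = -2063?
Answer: 17867388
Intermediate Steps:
(1357 - 4041)*(-4594 + R) = (1357 - 4041)*(-4594 - 2063) = -2684*(-6657) = 17867388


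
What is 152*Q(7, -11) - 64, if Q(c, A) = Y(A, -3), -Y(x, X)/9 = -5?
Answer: 6776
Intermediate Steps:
Y(x, X) = 45 (Y(x, X) = -9*(-5) = 45)
Q(c, A) = 45
152*Q(7, -11) - 64 = 152*45 - 64 = 6840 - 64 = 6776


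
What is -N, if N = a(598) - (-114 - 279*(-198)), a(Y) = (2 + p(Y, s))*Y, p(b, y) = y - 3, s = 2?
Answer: 54530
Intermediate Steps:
p(b, y) = -3 + y
a(Y) = Y (a(Y) = (2 + (-3 + 2))*Y = (2 - 1)*Y = 1*Y = Y)
N = -54530 (N = 598 - (-114 - 279*(-198)) = 598 - (-114 + 55242) = 598 - 1*55128 = 598 - 55128 = -54530)
-N = -1*(-54530) = 54530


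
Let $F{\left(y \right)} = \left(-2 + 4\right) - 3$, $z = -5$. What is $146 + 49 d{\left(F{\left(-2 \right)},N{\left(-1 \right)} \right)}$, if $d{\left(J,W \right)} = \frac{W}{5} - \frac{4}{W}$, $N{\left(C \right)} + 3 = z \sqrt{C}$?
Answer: $\frac{11381}{85} - \frac{1323 i}{17} \approx 133.89 - 77.823 i$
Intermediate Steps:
$F{\left(y \right)} = -1$ ($F{\left(y \right)} = 2 - 3 = -1$)
$N{\left(C \right)} = -3 - 5 \sqrt{C}$
$d{\left(J,W \right)} = - \frac{4}{W} + \frac{W}{5}$ ($d{\left(J,W \right)} = W \frac{1}{5} - \frac{4}{W} = \frac{W}{5} - \frac{4}{W} = - \frac{4}{W} + \frac{W}{5}$)
$146 + 49 d{\left(F{\left(-2 \right)},N{\left(-1 \right)} \right)} = 146 + 49 \left(- \frac{4}{-3 - 5 \sqrt{-1}} + \frac{-3 - 5 \sqrt{-1}}{5}\right) = 146 + 49 \left(- \frac{4}{-3 - 5 i} + \frac{-3 - 5 i}{5}\right) = 146 + 49 \left(- 4 \frac{-3 + 5 i}{34} - \left(\frac{3}{5} + i\right)\right) = 146 + 49 \left(- \frac{2 \left(-3 + 5 i\right)}{17} - \left(\frac{3}{5} + i\right)\right) = 146 + 49 \left(- \frac{3}{5} - i - \frac{2 \left(-3 + 5 i\right)}{17}\right) = 146 - \left(\frac{147}{5} + 49 i + \frac{98 \left(-3 + 5 i\right)}{17}\right) = \frac{583}{5} - 49 i - \frac{98 \left(-3 + 5 i\right)}{17}$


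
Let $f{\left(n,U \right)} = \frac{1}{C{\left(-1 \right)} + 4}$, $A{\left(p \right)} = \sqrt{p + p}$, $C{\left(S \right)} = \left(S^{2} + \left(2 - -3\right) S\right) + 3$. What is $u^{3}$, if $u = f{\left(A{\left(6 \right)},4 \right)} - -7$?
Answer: $\frac{10648}{27} \approx 394.37$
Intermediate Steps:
$C{\left(S \right)} = 3 + S^{2} + 5 S$ ($C{\left(S \right)} = \left(S^{2} + \left(2 + 3\right) S\right) + 3 = \left(S^{2} + 5 S\right) + 3 = 3 + S^{2} + 5 S$)
$A{\left(p \right)} = \sqrt{2} \sqrt{p}$ ($A{\left(p \right)} = \sqrt{2 p} = \sqrt{2} \sqrt{p}$)
$f{\left(n,U \right)} = \frac{1}{3}$ ($f{\left(n,U \right)} = \frac{1}{\left(3 + \left(-1\right)^{2} + 5 \left(-1\right)\right) + 4} = \frac{1}{\left(3 + 1 - 5\right) + 4} = \frac{1}{-1 + 4} = \frac{1}{3}$)
$u = \frac{22}{3}$ ($u = \frac{1}{3} - -7 = \frac{1}{3} + 7 = \frac{22}{3} \approx 7.3333$)
$u^{3} = \left(\frac{22}{3}\right)^{3} = \frac{10648}{27}$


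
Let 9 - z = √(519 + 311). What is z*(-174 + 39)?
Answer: -1215 + 135*√830 ≈ 2674.3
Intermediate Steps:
z = 9 - √830 (z = 9 - √(519 + 311) = 9 - √830 ≈ -19.810)
z*(-174 + 39) = (9 - √830)*(-174 + 39) = (9 - √830)*(-135) = -1215 + 135*√830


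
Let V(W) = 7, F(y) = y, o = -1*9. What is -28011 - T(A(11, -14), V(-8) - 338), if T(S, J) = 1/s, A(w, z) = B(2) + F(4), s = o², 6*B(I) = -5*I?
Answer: -2268892/81 ≈ -28011.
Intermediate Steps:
o = -9
B(I) = -5*I/6 (B(I) = (-5*I)/6 = -5*I/6)
s = 81 (s = (-9)² = 81)
A(w, z) = 7/3 (A(w, z) = -⅚*2 + 4 = -5/3 + 4 = 7/3)
T(S, J) = 1/81
-28011 - T(A(11, -14), V(-8) - 338) = -28011 - 1*1/81 = -28011 - 1/81 = -2268892/81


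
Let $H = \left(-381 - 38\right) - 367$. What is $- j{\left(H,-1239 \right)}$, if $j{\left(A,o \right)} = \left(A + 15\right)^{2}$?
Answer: $-594441$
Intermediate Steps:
$H = -786$ ($H = -419 - 367 = -786$)
$j{\left(A,o \right)} = \left(15 + A\right)^{2}$
$- j{\left(H,-1239 \right)} = - \left(15 - 786\right)^{2} = - \left(-771\right)^{2} = \left(-1\right) 594441 = -594441$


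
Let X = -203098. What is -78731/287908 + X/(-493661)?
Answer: 2801016399/20304135884 ≈ 0.13795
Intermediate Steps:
-78731/287908 + X/(-493661) = -78731/287908 - 203098/(-493661) = -78731*1/287908 - 203098*(-1/493661) = -78731/287908 + 29014/70523 = 2801016399/20304135884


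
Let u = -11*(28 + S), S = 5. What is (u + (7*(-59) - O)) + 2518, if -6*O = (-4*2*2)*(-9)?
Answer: 1766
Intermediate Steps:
O = -24 (O = --4*2*2*(-9)/6 = -(-8*2)*(-9)/6 = -(-8)*(-9)/3 = -⅙*144 = -24)
u = -363 (u = -11*(28 + 5) = -11*33 = -363)
(u + (7*(-59) - O)) + 2518 = (-363 + (7*(-59) - 1*(-24))) + 2518 = (-363 + (-413 + 24)) + 2518 = (-363 - 389) + 2518 = -752 + 2518 = 1766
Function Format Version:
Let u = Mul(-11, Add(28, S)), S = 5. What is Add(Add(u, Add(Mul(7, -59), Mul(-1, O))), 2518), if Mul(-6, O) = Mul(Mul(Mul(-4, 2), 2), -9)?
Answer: 1766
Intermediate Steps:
O = -24 (O = Mul(Rational(-1, 6), Mul(Mul(Mul(-4, 2), 2), -9)) = Mul(Rational(-1, 6), Mul(Mul(-8, 2), -9)) = Mul(Rational(-1, 6), Mul(-16, -9)) = Mul(Rational(-1, 6), 144) = -24)
u = -363 (u = Mul(-11, Add(28, 5)) = Mul(-11, 33) = -363)
Add(Add(u, Add(Mul(7, -59), Mul(-1, O))), 2518) = Add(Add(-363, Add(Mul(7, -59), Mul(-1, -24))), 2518) = Add(Add(-363, Add(-413, 24)), 2518) = Add(Add(-363, -389), 2518) = Add(-752, 2518) = 1766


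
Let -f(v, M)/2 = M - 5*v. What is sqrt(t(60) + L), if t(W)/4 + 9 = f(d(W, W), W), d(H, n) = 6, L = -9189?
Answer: I*sqrt(9465) ≈ 97.288*I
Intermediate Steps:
f(v, M) = -2*M + 10*v (f(v, M) = -2*(M - 5*v) = -2*M + 10*v)
t(W) = 204 - 8*W (t(W) = -36 + 4*(-2*W + 10*6) = -36 + 4*(-2*W + 60) = -36 + 4*(60 - 2*W) = -36 + (240 - 8*W) = 204 - 8*W)
sqrt(t(60) + L) = sqrt((204 - 8*60) - 9189) = sqrt((204 - 480) - 9189) = sqrt(-276 - 9189) = sqrt(-9465) = I*sqrt(9465)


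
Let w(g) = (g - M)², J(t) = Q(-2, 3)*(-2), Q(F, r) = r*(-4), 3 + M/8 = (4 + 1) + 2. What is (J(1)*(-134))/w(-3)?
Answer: -3216/1225 ≈ -2.6253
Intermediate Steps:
M = 32 (M = -24 + 8*((4 + 1) + 2) = -24 + 8*(5 + 2) = -24 + 8*7 = -24 + 56 = 32)
Q(F, r) = -4*r
J(t) = 24 (J(t) = -4*3*(-2) = -12*(-2) = 24)
w(g) = (-32 + g)² (w(g) = (g - 1*32)² = (g - 32)² = (-32 + g)²)
(J(1)*(-134))/w(-3) = (24*(-134))/((-32 - 3)²) = -3216/(-35)² = -3216/1225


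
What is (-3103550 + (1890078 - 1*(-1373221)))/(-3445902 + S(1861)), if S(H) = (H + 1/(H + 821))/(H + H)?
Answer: -1594679056596/34398380917205 ≈ -0.046359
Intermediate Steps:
S(H) = (H + 1/(821 + H))/(2*H) (S(H) = (H + 1/(821 + H))/((2*H)) = (H + 1/(821 + H))*(1/(2*H)) = (H + 1/(821 + H))/(2*H))
(-3103550 + (1890078 - 1*(-1373221)))/(-3445902 + S(1861)) = (-3103550 + (1890078 - 1*(-1373221)))/(-3445902 + (½)*(1 + 1861² + 821*1861)/(1861*(821 + 1861))) = (-3103550 + (1890078 + 1373221))/(-3445902 + (½)*(1/1861)*(1 + 3463321 + 1527881)/2682) = (-3103550 + 3263299)/(-3445902 + (½)*(1/1861)*(1/2682)*4991203) = 159749/(-3445902 + 4991203/9982404) = 159749/(-34398380917205/9982404) = 159749*(-9982404/34398380917205) = -1594679056596/34398380917205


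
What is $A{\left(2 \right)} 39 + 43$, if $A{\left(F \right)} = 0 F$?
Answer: $43$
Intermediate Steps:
$A{\left(F \right)} = 0$
$A{\left(2 \right)} 39 + 43 = 0 \cdot 39 + 43 = 0 + 43 = 43$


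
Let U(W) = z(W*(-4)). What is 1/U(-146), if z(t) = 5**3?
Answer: 1/125 ≈ 0.0080000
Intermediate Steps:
z(t) = 125
U(W) = 125
1/U(-146) = 1/125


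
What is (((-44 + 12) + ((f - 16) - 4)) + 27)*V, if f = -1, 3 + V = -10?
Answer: 338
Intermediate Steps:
V = -13 (V = -3 - 10 = -13)
(((-44 + 12) + ((f - 16) - 4)) + 27)*V = (((-44 + 12) + ((-1 - 16) - 4)) + 27)*(-13) = ((-32 + (-17 - 4)) + 27)*(-13) = ((-32 - 21) + 27)*(-13) = (-53 + 27)*(-13) = -26*(-13) = 338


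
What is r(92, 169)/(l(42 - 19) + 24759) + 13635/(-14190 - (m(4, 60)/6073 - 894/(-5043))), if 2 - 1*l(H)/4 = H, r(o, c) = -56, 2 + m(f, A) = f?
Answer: -54647123199007/56738184812850 ≈ -0.96315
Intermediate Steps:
m(f, A) = -2 + f
l(H) = 8 - 4*H
r(92, 169)/(l(42 - 19) + 24759) + 13635/(-14190 - (m(4, 60)/6073 - 894/(-5043))) = -56/((8 - 4*(42 - 19)) + 24759) + 13635/(-14190 - ((-2 + 4)/6073 - 894/(-5043))) = -56/((8 - 4*23) + 24759) + 13635/(-14190 - (2*(1/6073) - 894*(-1/5043))) = -56/((8 - 92) + 24759) + 13635/(-14190 - (2/6073 + 298/1681)) = -56/(-84 + 24759) + 13635/(-14190 - 1*1813116/10208713) = -56/24675 + 13635/(-14190 - 1813116/10208713) = -56*1/24675 + 13635/(-144863450586/10208713) = -8/3525 + 13635*(-10208713/144863450586) = -8/3525 - 15466200195/16095938954 = -54647123199007/56738184812850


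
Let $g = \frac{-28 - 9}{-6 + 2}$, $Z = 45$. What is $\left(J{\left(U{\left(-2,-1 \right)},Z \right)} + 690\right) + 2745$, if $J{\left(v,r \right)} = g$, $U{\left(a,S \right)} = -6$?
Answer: $\frac{13777}{4} \approx 3444.3$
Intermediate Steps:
$g = \frac{37}{4}$ ($g = - \frac{37}{-4} = \left(-37\right) \left(- \frac{1}{4}\right) = \frac{37}{4} \approx 9.25$)
$J{\left(v,r \right)} = \frac{37}{4}$
$\left(J{\left(U{\left(-2,-1 \right)},Z \right)} + 690\right) + 2745 = \left(\frac{37}{4} + 690\right) + 2745 = \frac{2797}{4} + 2745 = \frac{13777}{4}$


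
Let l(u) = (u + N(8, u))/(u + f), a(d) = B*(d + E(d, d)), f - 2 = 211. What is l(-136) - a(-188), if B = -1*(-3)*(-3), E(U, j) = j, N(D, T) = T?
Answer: -260840/77 ≈ -3387.5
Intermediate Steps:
f = 213 (f = 2 + 211 = 213)
B = -9 (B = 3*(-3) = -9)
a(d) = -18*d (a(d) = -9*(d + d) = -18*d)
l(u) = 2*u/(213 + u) (l(u) = (u + u)/(u + 213) = (2*u)/(213 + u) = 2*u/(213 + u))
l(-136) - a(-188) = 2*(-136)/(213 - 136) - (-18)*(-188) = 2*(-136)/77 - 1*3384 = 2*(-136)*(1/77) - 3384 = -272/77 - 3384 = -260840/77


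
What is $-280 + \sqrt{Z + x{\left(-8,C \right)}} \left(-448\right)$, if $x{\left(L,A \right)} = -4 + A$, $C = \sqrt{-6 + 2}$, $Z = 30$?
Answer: $-280 - 448 \sqrt{26 + 2 i} \approx -2566.0 - 87.795 i$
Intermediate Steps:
$C = 2 i$ ($C = \sqrt{-4} = 2 i \approx 2.0 i$)
$-280 + \sqrt{Z + x{\left(-8,C \right)}} \left(-448\right) = -280 + \sqrt{30 - \left(4 - 2 i\right)} \left(-448\right) = -280 + \sqrt{26 + 2 i} \left(-448\right) = -280 - 448 \sqrt{26 + 2 i}$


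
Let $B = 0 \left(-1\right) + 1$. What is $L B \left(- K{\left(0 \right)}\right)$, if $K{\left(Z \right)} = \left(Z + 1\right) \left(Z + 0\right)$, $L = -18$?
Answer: $0$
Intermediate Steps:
$K{\left(Z \right)} = Z \left(1 + Z\right)$ ($K{\left(Z \right)} = \left(1 + Z\right) Z = Z \left(1 + Z\right)$)
$B = 1$ ($B = 0 + 1 = 1$)
$L B \left(- K{\left(0 \right)}\right) = \left(-18\right) 1 \left(- 0 \left(1 + 0\right)\right) = - 18 \left(- 0 \cdot 1\right) = - 18 \left(\left(-1\right) 0\right) = \left(-18\right) 0 = 0$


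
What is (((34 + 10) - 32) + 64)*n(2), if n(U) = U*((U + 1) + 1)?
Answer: 608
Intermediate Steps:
n(U) = U*(2 + U) (n(U) = U*((1 + U) + 1) = U*(2 + U))
(((34 + 10) - 32) + 64)*n(2) = (((34 + 10) - 32) + 64)*(2*(2 + 2)) = ((44 - 32) + 64)*(2*4) = (12 + 64)*8 = 76*8 = 608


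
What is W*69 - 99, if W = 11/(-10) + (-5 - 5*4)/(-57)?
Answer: -27481/190 ≈ -144.64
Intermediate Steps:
W = -377/570 (W = 11*(-⅒) + (-5 - 20)*(-1/57) = -11/10 - 25*(-1/57) = -11/10 + 25/57 = -377/570 ≈ -0.66140)
W*69 - 99 = -377/570*69 - 99 = -8671/190 - 99 = -27481/190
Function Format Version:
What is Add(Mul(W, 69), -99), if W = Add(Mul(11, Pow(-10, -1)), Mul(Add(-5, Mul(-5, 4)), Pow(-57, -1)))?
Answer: Rational(-27481, 190) ≈ -144.64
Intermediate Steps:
W = Rational(-377, 570) (W = Add(Mul(11, Rational(-1, 10)), Mul(Add(-5, -20), Rational(-1, 57))) = Add(Rational(-11, 10), Mul(-25, Rational(-1, 57))) = Add(Rational(-11, 10), Rational(25, 57)) = Rational(-377, 570) ≈ -0.66140)
Add(Mul(W, 69), -99) = Add(Mul(Rational(-377, 570), 69), -99) = Add(Rational(-8671, 190), -99) = Rational(-27481, 190)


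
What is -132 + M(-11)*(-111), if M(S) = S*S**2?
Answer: 147609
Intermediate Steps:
M(S) = S**3
-132 + M(-11)*(-111) = -132 + (-11)**3*(-111) = -132 - 1331*(-111) = -132 + 147741 = 147609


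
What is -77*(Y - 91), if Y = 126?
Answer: -2695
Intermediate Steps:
-77*(Y - 91) = -77*(126 - 91) = -77*35 = -2695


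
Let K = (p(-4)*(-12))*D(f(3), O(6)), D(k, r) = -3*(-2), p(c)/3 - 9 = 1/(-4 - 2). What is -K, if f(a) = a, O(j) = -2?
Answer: 1908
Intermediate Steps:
p(c) = 53/2 (p(c) = 27 + 3/(-4 - 2) = 27 + 3/(-6) = 27 + 3*(-⅙) = 27 - ½ = 53/2)
D(k, r) = 6
K = -1908 (K = ((53/2)*(-12))*6 = -318*6 = -1908)
-K = -1*(-1908) = 1908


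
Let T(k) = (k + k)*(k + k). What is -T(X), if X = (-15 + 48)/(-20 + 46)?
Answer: -1089/169 ≈ -6.4438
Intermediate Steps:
X = 33/26 ≈ 1.2692
T(k) = 4*k² (T(k) = (2*k)*(2*k) = 4*k²)
-T(X) = -4*(33/26)² = -4*1089/676 = -1*1089/169 = -1089/169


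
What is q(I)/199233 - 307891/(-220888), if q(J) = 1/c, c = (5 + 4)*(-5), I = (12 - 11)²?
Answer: 2760391921247/1980368050680 ≈ 1.3939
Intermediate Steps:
I = 1 (I = 1² = 1)
c = -45 (c = 9*(-5) = -45)
q(J) = -1/45 (q(J) = 1/(-45) = -1/45)
q(I)/199233 - 307891/(-220888) = -1/45/199233 - 307891/(-220888) = -1/45*1/199233 - 307891*(-1/220888) = -1/8965485 + 307891/220888 = 2760391921247/1980368050680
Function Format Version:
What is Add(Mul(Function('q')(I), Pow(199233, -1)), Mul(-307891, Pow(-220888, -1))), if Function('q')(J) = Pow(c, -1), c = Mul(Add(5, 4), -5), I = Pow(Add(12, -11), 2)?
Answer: Rational(2760391921247, 1980368050680) ≈ 1.3939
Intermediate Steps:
I = 1 (I = Pow(1, 2) = 1)
c = -45 (c = Mul(9, -5) = -45)
Function('q')(J) = Rational(-1, 45) (Function('q')(J) = Pow(-45, -1) = Rational(-1, 45))
Add(Mul(Function('q')(I), Pow(199233, -1)), Mul(-307891, Pow(-220888, -1))) = Add(Mul(Rational(-1, 45), Pow(199233, -1)), Mul(-307891, Pow(-220888, -1))) = Add(Mul(Rational(-1, 45), Rational(1, 199233)), Mul(-307891, Rational(-1, 220888))) = Add(Rational(-1, 8965485), Rational(307891, 220888)) = Rational(2760391921247, 1980368050680)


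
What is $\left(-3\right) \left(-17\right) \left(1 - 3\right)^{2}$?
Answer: $204$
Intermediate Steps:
$\left(-3\right) \left(-17\right) \left(1 - 3\right)^{2} = 51 \left(-2\right)^{2} = 51 \cdot 4 = 204$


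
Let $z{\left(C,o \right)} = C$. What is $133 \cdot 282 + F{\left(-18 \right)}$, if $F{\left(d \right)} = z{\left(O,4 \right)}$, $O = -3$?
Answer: $37503$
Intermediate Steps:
$F{\left(d \right)} = -3$
$133 \cdot 282 + F{\left(-18 \right)} = 133 \cdot 282 - 3 = 37506 - 3 = 37503$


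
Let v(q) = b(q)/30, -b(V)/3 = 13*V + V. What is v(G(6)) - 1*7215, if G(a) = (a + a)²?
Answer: -37083/5 ≈ -7416.6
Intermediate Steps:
b(V) = -42*V (b(V) = -3*(13*V + V) = -42*V)
G(a) = 4*a² (G(a) = (2*a)² = 4*a²)
v(q) = -7*q/5 (v(q) = -42*q/30 = -42*q*(1/30) = -7*q/5)
v(G(6)) - 1*7215 = -28*6²/5 - 1*7215 = -28*36/5 - 7215 = -7/5*144 - 7215 = -1008/5 - 7215 = -37083/5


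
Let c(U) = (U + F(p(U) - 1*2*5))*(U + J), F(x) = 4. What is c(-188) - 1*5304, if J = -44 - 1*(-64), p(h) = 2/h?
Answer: 25608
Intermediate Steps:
J = 20 (J = -44 + 64 = 20)
c(U) = (4 + U)*(20 + U) (c(U) = (U + 4)*(U + 20) = (4 + U)*(20 + U))
c(-188) - 1*5304 = (80 + (-188)² + 24*(-188)) - 1*5304 = (80 + 35344 - 4512) - 5304 = 30912 - 5304 = 25608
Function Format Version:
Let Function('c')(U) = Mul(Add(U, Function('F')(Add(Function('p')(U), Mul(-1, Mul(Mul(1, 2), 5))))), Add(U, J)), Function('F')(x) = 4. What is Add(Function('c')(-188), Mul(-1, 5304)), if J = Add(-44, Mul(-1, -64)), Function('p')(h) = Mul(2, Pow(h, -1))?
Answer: 25608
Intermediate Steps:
J = 20 (J = Add(-44, 64) = 20)
Function('c')(U) = Mul(Add(4, U), Add(20, U)) (Function('c')(U) = Mul(Add(U, 4), Add(U, 20)) = Mul(Add(4, U), Add(20, U)))
Add(Function('c')(-188), Mul(-1, 5304)) = Add(Add(80, Pow(-188, 2), Mul(24, -188)), Mul(-1, 5304)) = Add(Add(80, 35344, -4512), -5304) = Add(30912, -5304) = 25608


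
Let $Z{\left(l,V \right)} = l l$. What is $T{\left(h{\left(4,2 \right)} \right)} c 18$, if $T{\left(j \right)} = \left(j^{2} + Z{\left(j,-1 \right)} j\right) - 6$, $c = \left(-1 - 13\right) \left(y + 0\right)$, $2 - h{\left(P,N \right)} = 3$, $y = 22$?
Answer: $33264$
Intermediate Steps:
$h{\left(P,N \right)} = -1$ ($h{\left(P,N \right)} = 2 - 3 = -1$)
$Z{\left(l,V \right)} = l^{2}$
$c = -308$ ($c = \left(-1 - 13\right) \left(22 + 0\right) = \left(-14\right) 22 = -308$)
$T{\left(j \right)} = -6 + j^{2} + j^{3}$ ($T{\left(j \right)} = \left(j^{2} + j^{2} j\right) - 6 = \left(j^{2} + j^{3}\right) - 6 = -6 + j^{2} + j^{3}$)
$T{\left(h{\left(4,2 \right)} \right)} c 18 = \left(-6 + \left(-1\right)^{2} + \left(-1\right)^{3}\right) \left(-308\right) 18 = \left(-6 + 1 - 1\right) \left(-308\right) 18 = \left(-6\right) \left(-308\right) 18 = 1848 \cdot 18 = 33264$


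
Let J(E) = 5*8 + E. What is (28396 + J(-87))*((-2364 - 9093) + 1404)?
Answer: -284992497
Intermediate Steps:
J(E) = 40 + E
(28396 + J(-87))*((-2364 - 9093) + 1404) = (28396 + (40 - 87))*((-2364 - 9093) + 1404) = (28396 - 47)*(-11457 + 1404) = 28349*(-10053) = -284992497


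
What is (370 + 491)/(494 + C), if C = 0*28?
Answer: 861/494 ≈ 1.7429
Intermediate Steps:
C = 0
(370 + 491)/(494 + C) = (370 + 491)/(494 + 0) = 861/494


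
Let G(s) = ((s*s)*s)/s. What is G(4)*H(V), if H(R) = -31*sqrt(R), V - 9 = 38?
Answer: -496*sqrt(47) ≈ -3400.4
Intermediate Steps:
V = 47 (V = 9 + 38 = 47)
G(s) = s**2 (G(s) = (s**2*s)/s = s**3/s = s**2)
G(4)*H(V) = 4**2*(-31*sqrt(47)) = 16*(-31*sqrt(47)) = -496*sqrt(47)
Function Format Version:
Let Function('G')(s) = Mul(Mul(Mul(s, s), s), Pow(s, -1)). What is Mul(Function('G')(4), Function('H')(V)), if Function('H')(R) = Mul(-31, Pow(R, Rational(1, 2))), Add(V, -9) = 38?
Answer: Mul(-496, Pow(47, Rational(1, 2))) ≈ -3400.4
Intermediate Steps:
V = 47 (V = Add(9, 38) = 47)
Function('G')(s) = Pow(s, 2) (Function('G')(s) = Mul(Mul(Pow(s, 2), s), Pow(s, -1)) = Mul(Pow(s, 3), Pow(s, -1)) = Pow(s, 2))
Mul(Function('G')(4), Function('H')(V)) = Mul(Pow(4, 2), Mul(-31, Pow(47, Rational(1, 2)))) = Mul(16, Mul(-31, Pow(47, Rational(1, 2)))) = Mul(-496, Pow(47, Rational(1, 2)))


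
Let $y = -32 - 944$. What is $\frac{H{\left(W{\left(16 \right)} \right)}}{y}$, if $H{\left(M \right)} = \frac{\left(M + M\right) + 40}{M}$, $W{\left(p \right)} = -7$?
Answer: $\frac{13}{3416} \approx 0.0038056$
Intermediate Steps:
$y = -976$ ($y = -32 - 944 = -976$)
$H{\left(M \right)} = \frac{40 + 2 M}{M}$ ($H{\left(M \right)} = \frac{2 M + 40}{M} = \frac{40 + 2 M}{M}$)
$\frac{H{\left(W{\left(16 \right)} \right)}}{y} = \frac{2 + \frac{40}{-7}}{-976} = \left(2 + 40 \left(- \frac{1}{7}\right)\right) \left(- \frac{1}{976}\right) = \left(2 - \frac{40}{7}\right) \left(- \frac{1}{976}\right) = \left(- \frac{26}{7}\right) \left(- \frac{1}{976}\right) = \frac{13}{3416}$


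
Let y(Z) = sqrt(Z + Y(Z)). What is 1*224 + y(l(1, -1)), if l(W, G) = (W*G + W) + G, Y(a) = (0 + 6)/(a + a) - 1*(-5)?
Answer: 225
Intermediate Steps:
Y(a) = 5 + 3/a (Y(a) = 6/((2*a)) + 5 = 6*(1/(2*a)) + 5 = 3/a + 5 = 5 + 3/a)
l(W, G) = G + W + G*W (l(W, G) = (G*W + W) + G = (W + G*W) + G = G + W + G*W)
y(Z) = sqrt(5 + Z + 3/Z) (y(Z) = sqrt(Z + (5 + 3/Z)) = sqrt(5 + Z + 3/Z))
1*224 + y(l(1, -1)) = 1*224 + sqrt(5 + (-1 + 1 - 1*1) + 3/(-1 + 1 - 1*1)) = 224 + sqrt(5 + (-1 + 1 - 1) + 3/(-1 + 1 - 1)) = 224 + sqrt(5 - 1 + 3/(-1)) = 224 + sqrt(5 - 1 + 3*(-1)) = 224 + sqrt(5 - 1 - 3) = 224 + sqrt(1) = 224 + 1 = 225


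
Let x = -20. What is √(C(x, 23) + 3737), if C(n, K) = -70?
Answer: √3667 ≈ 60.556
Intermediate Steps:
√(C(x, 23) + 3737) = √(-70 + 3737) = √3667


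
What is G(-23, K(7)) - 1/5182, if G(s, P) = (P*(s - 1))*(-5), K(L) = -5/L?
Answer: -3109207/36274 ≈ -85.714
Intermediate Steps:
G(s, P) = -5*P*(-1 + s) (G(s, P) = (P*(-1 + s))*(-5) = -5*P*(-1 + s))
G(-23, K(7)) - 1/5182 = 5*(-5/7)*(1 - 1*(-23)) - 1/5182 = 5*(-5*1/7)*(1 + 23) - 1*1/5182 = 5*(-5/7)*24 - 1/5182 = -600/7 - 1/5182 = -3109207/36274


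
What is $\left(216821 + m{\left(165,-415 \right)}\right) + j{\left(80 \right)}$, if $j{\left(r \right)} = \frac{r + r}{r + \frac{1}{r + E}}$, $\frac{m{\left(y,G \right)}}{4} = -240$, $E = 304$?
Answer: $\frac{6631527221}{30721} \approx 2.1586 \cdot 10^{5}$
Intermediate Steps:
$m{\left(y,G \right)} = -960$ ($m{\left(y,G \right)} = 4 \left(-240\right) = -960$)
$j{\left(r \right)} = \frac{2 r}{r + \frac{1}{304 + r}}$ ($j{\left(r \right)} = \frac{r + r}{r + \frac{1}{r + 304}} = \frac{2 r}{r + \frac{1}{304 + r}}$)
$\left(216821 + m{\left(165,-415 \right)}\right) + j{\left(80 \right)} = \left(216821 - 960\right) + 2 \cdot 80 \frac{1}{1 + 80^{2} + 304 \cdot 80} \left(304 + 80\right) = 215861 + 2 \cdot 80 \frac{1}{1 + 6400 + 24320} \cdot 384 = 215861 + 2 \cdot 80 \cdot \frac{1}{30721} \cdot 384 = 215861 + \frac{61440}{30721} = \frac{6631527221}{30721}$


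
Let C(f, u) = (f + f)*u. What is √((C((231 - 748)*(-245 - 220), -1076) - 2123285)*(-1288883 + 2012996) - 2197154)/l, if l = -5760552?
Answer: -I*√376158490634639/5760552 ≈ -3.3668*I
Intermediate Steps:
C(f, u) = 2*f*u (C(f, u) = (2*f)*u = 2*f*u)
√((C((231 - 748)*(-245 - 220), -1076) - 2123285)*(-1288883 + 2012996) - 2197154)/l = √((2*((231 - 748)*(-245 - 220))*(-1076) - 2123285)*(-1288883 + 2012996) - 2197154)/(-5760552) = √((2*(-517*(-465))*(-1076) - 2123285)*724113 - 2197154)*(-1/5760552) = √((2*240405*(-1076) - 2123285)*724113 - 2197154)*(-1/5760552) = √((-517351560 - 2123285)*724113 - 2197154)*(-1/5760552) = √(-519474845*724113 - 2197154)*(-1/5760552) = √(-376158488437485 - 2197154)*(-1/5760552) = √(-376158490634639)*(-1/5760552) = (I*√376158490634639)*(-1/5760552) = -I*√376158490634639/5760552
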